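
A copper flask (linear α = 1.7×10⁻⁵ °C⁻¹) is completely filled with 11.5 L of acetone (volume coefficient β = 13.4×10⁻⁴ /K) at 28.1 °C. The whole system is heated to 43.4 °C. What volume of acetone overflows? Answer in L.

0.227 L

The flask also expands: β_container ≈ 3α = 5.1×10⁻⁵ /K
Net overflow = V₀(β_liq − 3α_cont)ΔT
β − 3α = 1.34×10⁻³ − 5.1×10⁻⁵ = 1.289×10⁻³ /K; ΔT = 15.3 K
ΔV = 11.5 × 1.289×10⁻³ × 15.3 = 0.227 L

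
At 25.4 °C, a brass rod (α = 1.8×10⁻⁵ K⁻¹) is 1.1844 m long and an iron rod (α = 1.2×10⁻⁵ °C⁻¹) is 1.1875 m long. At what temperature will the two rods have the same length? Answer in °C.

L₁(1 + α₁ΔT) = L₂(1 + α₂ΔT) ⇒ ΔT = (L₂ − L₁)/(α₁L₁ − α₂L₂)
L₂ − L₁ = 1.1875 − 1.1844 = 3.10×10⁻³ m
α₁L₁ − α₂L₂ = 1.8×10⁻⁵×1.1844 − 1.2×10⁻⁵×1.1875 = 7.0692×10⁻⁶ m/K
ΔT = 3.10×10⁻³ / 7.0692×10⁻⁶ = 438.522 K
T = 25.4 + 438.522 = 463.922 °C

T = 463.9 °C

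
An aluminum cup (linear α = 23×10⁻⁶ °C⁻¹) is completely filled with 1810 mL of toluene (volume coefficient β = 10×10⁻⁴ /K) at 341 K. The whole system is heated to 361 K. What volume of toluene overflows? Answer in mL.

33.7 mL

The cup also expands: β_container ≈ 3α = 6.9×10⁻⁵ /K
Net overflow = V₀(β_liq − 3α_cont)ΔT
β − 3α = 1.00×10⁻³ − 6.9×10⁻⁵ = 9.31×10⁻⁴ /K; ΔT = 20 K
ΔV = 1810 × 9.31×10⁻⁴ × 20 = 33.7 mL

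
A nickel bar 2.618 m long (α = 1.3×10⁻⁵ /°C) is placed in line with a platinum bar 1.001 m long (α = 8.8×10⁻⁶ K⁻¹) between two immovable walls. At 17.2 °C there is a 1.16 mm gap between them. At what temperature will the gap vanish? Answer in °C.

Gap closes when ΔL₁ + ΔL₂ = 1.16 mm = 1.16×10⁻³ m
(α₁L₁ + α₂L₂)ΔT = g
α₁L₁ + α₂L₂ = 1.3×10⁻⁵×2.618 + 8.8×10⁻⁶×1.001 = 4.28428×10⁻⁵ m/K
ΔT = 1.16×10⁻³ / 4.28428×10⁻⁵ = 27.076 K
T = 17.2 + 27.076 = 44.276 °C

T = 44.3 °C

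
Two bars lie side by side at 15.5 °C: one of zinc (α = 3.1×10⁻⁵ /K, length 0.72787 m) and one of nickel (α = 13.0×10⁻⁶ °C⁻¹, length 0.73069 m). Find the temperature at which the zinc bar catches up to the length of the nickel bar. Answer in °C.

T = 231.3 °C

L₁(1 + α₁ΔT) = L₂(1 + α₂ΔT) ⇒ ΔT = (L₂ − L₁)/(α₁L₁ − α₂L₂)
L₂ − L₁ = 0.73069 − 0.72787 = 2.82×10⁻³ m
α₁L₁ − α₂L₂ = 3.1×10⁻⁵×0.72787 − 13.0×10⁻⁶×0.73069 = 1.3065×10⁻⁵ m/K
ΔT = 2.82×10⁻³ / 1.3065×10⁻⁵ = 215.844 K
T = 15.5 + 215.844 = 231.344 °C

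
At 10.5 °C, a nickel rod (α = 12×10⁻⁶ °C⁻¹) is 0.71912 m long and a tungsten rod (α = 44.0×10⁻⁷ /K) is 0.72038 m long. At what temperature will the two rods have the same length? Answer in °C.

Equal length when α₁L₁ΔT − α₂L₂ΔT = L₂ − L₁ = 1.26×10⁻³ m
α₁L₁ = 8.62944×10⁻⁶, α₂L₂ = 3.169672×10⁻⁶ → Δ(αL) = 5.459768×10⁻⁶ m/K
ΔT = 1.26×10⁻³ / 5.459768×10⁻⁶ = 230.779 K, so T = 10.5 + 230.779 = 241.279 °C

T = 241.3 °C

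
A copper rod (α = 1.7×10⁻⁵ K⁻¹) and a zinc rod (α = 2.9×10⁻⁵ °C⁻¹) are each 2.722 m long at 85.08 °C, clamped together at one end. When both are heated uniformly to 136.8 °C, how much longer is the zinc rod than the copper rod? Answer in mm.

ΔT = 51.72 K
copper: ΔL = 1.7×10⁻⁵ × 2.722 m × 51.72 = 2.3933×10⁻³ m = 2.3933 mm
zinc: ΔL = 2.9×10⁻⁵ × 2.722 m × 51.72 = 4.0827×10⁻³ m = 4.0827 mm
difference = 4.0827 − 2.3933 = 1.6894 mm

1.69 mm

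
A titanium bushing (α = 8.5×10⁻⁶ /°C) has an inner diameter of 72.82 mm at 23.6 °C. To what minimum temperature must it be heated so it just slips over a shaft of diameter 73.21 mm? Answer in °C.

T = 654 °C

Required Δd = 73.21 − 72.82 = 0.39 mm
Δd = αd₀ΔT ⇒ ΔT = Δd/(αd₀) = 0.39 / (8.5×10⁻⁶ × 72.82) = 630.08 K
T_min = 23.6 + 630.08 = 653.68 °C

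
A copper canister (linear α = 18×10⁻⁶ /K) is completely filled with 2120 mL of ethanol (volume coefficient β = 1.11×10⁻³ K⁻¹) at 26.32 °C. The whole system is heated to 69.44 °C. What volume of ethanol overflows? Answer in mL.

The canister also expands: β_container ≈ 3α = 5.4×10⁻⁵ /K
Net overflow = V₀(β_liq − 3α_cont)ΔT
β − 3α = 1.11×10⁻³ − 5.4×10⁻⁵ = 1.056×10⁻³ /K; ΔT = 43.12 K
ΔV = 2120 × 1.056×10⁻³ × 43.12 = 96.5 mL

96.5 mL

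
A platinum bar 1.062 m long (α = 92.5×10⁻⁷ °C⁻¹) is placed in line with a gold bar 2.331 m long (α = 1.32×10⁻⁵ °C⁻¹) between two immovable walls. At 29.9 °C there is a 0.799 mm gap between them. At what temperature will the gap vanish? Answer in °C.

α₁L₁ = 9.8235×10⁻⁶ m/K, α₂L₂ = 3.07692×10⁻⁵ m/K → total 4.05927×10⁻⁵ m/K
ΔT = g/(α₁L₁+α₂L₂) = 7.99×10⁻⁴ / 4.05927×10⁻⁵ = 19.683 K
T = 29.9 + 19.683 = 49.583 °C

T = 49.6 °C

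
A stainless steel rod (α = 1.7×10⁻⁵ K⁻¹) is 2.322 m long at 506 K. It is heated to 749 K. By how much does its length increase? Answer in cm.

|ΔT| = |749 − 506| = 243 K
ΔL = αL₀ΔT = (1.7×10⁻⁵)(2.322)(243) = 9.59×10⁻³ m

ΔL = 0.959 cm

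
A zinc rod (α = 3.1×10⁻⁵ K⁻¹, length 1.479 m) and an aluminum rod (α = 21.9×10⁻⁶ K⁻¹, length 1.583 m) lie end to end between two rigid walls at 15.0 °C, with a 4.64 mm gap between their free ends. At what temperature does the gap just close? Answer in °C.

Gap closes when ΔL₁ + ΔL₂ = 4.64 mm = 4.64×10⁻³ m
(α₁L₁ + α₂L₂)ΔT = g
α₁L₁ + α₂L₂ = 3.1×10⁻⁵×1.479 + 21.9×10⁻⁶×1.583 = 8.05167×10⁻⁵ m/K
ΔT = 4.64×10⁻³ / 8.05167×10⁻⁵ = 57.628 K
T = 15.0 + 57.628 = 72.628 °C

T = 72.6 °C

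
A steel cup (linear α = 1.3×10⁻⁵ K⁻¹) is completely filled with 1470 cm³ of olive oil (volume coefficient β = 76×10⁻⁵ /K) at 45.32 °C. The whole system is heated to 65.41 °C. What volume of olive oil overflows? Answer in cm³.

The cup also expands: β_container ≈ 3α = 3.9×10⁻⁵ /K
Net overflow = V₀(β_liq − 3α_cont)ΔT
β − 3α = 7.60×10⁻⁴ − 3.9×10⁻⁵ = 7.21×10⁻⁴ /K; ΔT = 20.09 K
ΔV = 1470 × 7.21×10⁻⁴ × 20.09 = 21.3 cm³

21.3 cm³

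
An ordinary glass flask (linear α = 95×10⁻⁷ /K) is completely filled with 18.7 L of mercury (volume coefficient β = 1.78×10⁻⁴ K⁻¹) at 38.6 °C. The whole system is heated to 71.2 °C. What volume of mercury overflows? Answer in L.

The flask also expands: β_container ≈ 3α = 2.85×10⁻⁵ /K
Net overflow = V₀(β_liq − 3α_cont)ΔT
β − 3α = 1.78×10⁻⁴ − 2.85×10⁻⁵ = 1.495×10⁻⁴ /K; ΔT = 32.6 K
ΔV = 18.7 × 1.495×10⁻⁴ × 32.6 = 0.0911 L

0.0911 L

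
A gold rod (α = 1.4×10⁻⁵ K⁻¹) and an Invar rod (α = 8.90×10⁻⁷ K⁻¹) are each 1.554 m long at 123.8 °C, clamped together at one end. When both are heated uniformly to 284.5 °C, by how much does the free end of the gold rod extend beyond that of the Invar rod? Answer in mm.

ΔT = 160.7 K
gold: ΔL = 1.4×10⁻⁵ × 1.554 m × 160.7 = 3.4962×10⁻³ m = 3.4962 mm
Invar: ΔL = 8.90×10⁻⁷ × 1.554 m × 160.7 = 2.2226×10⁻⁴ m = 0.22226 mm
difference = 3.4962 − 0.22226 = 3.27394 mm

3.27 mm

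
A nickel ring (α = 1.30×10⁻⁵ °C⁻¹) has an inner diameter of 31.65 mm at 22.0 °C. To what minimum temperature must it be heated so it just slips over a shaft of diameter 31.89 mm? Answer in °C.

T = 605 °C

Required Δd = 31.89 − 31.65 = 0.24 mm
Δd = αd₀ΔT ⇒ ΔT = Δd/(αd₀) = 0.24 / (1.30×10⁻⁵ × 31.65) = 583.30 K
T_min = 22.0 + 583.30 = 605.30 °C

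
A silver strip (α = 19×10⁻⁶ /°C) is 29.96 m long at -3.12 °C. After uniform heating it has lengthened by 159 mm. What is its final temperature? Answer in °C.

T = 276 °C

ΔL = αL₀ΔT ⇒ ΔT = ΔL / (αL₀)
ΔT = 159×10⁻³ m / (19×10⁻⁶ × 29.96 m) = 279.32 K
T = -3.12 + 279.32 = 276.20 °C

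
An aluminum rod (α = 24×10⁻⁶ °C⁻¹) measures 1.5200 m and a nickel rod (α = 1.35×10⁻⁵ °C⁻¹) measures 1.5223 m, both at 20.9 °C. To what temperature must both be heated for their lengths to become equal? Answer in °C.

L₁(1 + α₁ΔT) = L₂(1 + α₂ΔT) ⇒ ΔT = (L₂ − L₁)/(α₁L₁ − α₂L₂)
L₂ − L₁ = 1.5223 − 1.5200 = 2.30×10⁻³ m
α₁L₁ − α₂L₂ = 24×10⁻⁶×1.5200 − 1.35×10⁻⁵×1.5223 = 1.592895×10⁻⁵ m/K
ΔT = 2.30×10⁻³ / 1.592895×10⁻⁵ = 144.391 K
T = 20.9 + 144.391 = 165.291 °C

T = 165.3 °C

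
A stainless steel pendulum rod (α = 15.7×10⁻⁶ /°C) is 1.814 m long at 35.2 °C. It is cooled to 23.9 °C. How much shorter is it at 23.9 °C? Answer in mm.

ΔL = 0.322 mm

|ΔT| = |23.9 − 35.2| = 11.3 K
ΔL = αL₀ΔT = (15.7×10⁻⁶)(1.814)(11.3) = 3.22×10⁻⁴ m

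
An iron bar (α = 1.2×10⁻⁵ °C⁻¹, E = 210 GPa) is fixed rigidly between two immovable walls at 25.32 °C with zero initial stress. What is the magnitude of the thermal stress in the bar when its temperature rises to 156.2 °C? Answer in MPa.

Fully constrained: the free strain ε = αΔT is blocked, so σ = Eε = EαΔT.
|ΔT| = 130.88 K
σ = 210×10⁹ × 1.2×10⁻⁵ × 130.88 = 3.30×10⁸ Pa

σ = 330 MPa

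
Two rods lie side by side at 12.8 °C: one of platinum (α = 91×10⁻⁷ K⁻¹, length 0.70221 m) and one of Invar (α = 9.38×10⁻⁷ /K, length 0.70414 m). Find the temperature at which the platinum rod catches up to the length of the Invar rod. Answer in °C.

Equal length when α₁L₁ΔT − α₂L₂ΔT = L₂ − L₁ = 1.93×10⁻³ m
α₁L₁ = 6.390111×10⁻⁶, α₂L₂ = 6.6048332×10⁻⁷ → Δ(αL) = 5.72962768×10⁻⁶ m/K
ΔT = 1.93×10⁻³ / 5.72962768×10⁻⁶ = 336.846 K, so T = 12.8 + 336.846 = 349.646 °C

T = 349.6 °C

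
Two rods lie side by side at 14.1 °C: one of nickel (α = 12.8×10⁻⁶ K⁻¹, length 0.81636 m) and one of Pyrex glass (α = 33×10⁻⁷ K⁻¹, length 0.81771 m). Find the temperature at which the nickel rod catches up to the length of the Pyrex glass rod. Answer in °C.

T = 188.3 °C

Equal length when α₁L₁ΔT − α₂L₂ΔT = L₂ − L₁ = 1.35×10⁻³ m
α₁L₁ = 1.0449408×10⁻⁵, α₂L₂ = 2.698443×10⁻⁶ → Δ(αL) = 7.750965×10⁻⁶ m/K
ΔT = 1.35×10⁻³ / 7.750965×10⁻⁶ = 174.172 K, so T = 14.1 + 174.172 = 188.272 °C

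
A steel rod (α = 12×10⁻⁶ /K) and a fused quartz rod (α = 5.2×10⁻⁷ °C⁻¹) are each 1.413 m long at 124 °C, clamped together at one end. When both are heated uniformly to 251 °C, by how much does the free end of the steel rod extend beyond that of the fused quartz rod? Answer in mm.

2.06 mm

ΔT = 127 K
steel: ΔL = 12×10⁻⁶ × 1.413 m × 127 = 2.1534×10⁻³ m = 2.1534 mm
fused quartz: ΔL = 5.2×10⁻⁷ × 1.413 m × 127 = 9.3315×10⁻⁵ m = 0.093315 mm
difference = 2.1534 − 0.093315 = 2.060085 mm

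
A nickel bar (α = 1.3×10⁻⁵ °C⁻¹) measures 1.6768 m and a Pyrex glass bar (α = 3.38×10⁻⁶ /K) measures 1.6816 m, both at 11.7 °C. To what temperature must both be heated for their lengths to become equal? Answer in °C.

T = 309.6 °C

Equal length when α₁L₁ΔT − α₂L₂ΔT = L₂ − L₁ = 4.80×10⁻³ m
α₁L₁ = 2.17984×10⁻⁵, α₂L₂ = 5.683808×10⁻⁶ → Δ(αL) = 1.6114592×10⁻⁵ m/K
ΔT = 4.80×10⁻³ / 1.6114592×10⁻⁵ = 297.867 K, so T = 11.7 + 297.867 = 309.567 °C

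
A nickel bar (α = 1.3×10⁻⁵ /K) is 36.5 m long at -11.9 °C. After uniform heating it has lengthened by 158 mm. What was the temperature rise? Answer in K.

ΔT = 333 K

ΔL = αL₀ΔT ⇒ ΔT = ΔL / (αL₀)
ΔT = 158×10⁻³ m / (1.3×10⁻⁵ × 36.5 m) = 332.98 K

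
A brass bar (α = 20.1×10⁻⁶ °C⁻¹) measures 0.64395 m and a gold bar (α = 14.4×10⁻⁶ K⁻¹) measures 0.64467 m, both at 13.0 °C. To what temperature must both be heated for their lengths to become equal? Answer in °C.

T = 209.7 °C

L₁(1 + α₁ΔT) = L₂(1 + α₂ΔT) ⇒ ΔT = (L₂ − L₁)/(α₁L₁ − α₂L₂)
L₂ − L₁ = 0.64467 − 0.64395 = 7.20×10⁻⁴ m
α₁L₁ − α₂L₂ = 20.1×10⁻⁶×0.64395 − 14.4×10⁻⁶×0.64467 = 3.660147×10⁻⁶ m/K
ΔT = 7.20×10⁻⁴ / 3.660147×10⁻⁶ = 196.713 K
T = 13.0 + 196.713 = 209.713 °C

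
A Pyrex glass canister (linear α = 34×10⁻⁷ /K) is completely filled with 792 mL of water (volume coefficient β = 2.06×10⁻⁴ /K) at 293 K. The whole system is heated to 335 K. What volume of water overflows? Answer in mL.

The canister also expands: β_container ≈ 3α = 1.02×10⁻⁵ /K
Net overflow = V₀(β_liq − 3α_cont)ΔT
β − 3α = 2.06×10⁻⁴ − 1.02×10⁻⁵ = 1.958×10⁻⁴ /K; ΔT = 42 K
ΔV = 792 × 1.958×10⁻⁴ × 42 = 6.51 mL

6.51 mL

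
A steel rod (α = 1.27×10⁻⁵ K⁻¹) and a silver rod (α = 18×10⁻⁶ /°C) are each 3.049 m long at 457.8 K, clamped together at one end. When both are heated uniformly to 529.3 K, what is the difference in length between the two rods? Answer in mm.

1.16 mm

ΔT = 71.5 K
steel: ΔL = 1.27×10⁻⁵ × 3.049 m × 71.5 = 2.7686×10⁻³ m = 2.7686 mm
silver: ΔL = 18×10⁻⁶ × 3.049 m × 71.5 = 3.9241×10⁻³ m = 3.9241 mm
difference = 3.9241 − 2.7686 = 1.1555 mm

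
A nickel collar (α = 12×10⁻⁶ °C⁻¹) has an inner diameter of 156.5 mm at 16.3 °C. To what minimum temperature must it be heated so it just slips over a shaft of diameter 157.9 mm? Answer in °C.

T = 762 °C

Required Δd = 157.9 − 156.5 = 1.4 mm
Δd = αd₀ΔT ⇒ ΔT = Δd/(αd₀) = 1.4 / (12×10⁻⁶ × 156.5) = 745.47 K
T_min = 16.3 + 745.47 = 761.77 °C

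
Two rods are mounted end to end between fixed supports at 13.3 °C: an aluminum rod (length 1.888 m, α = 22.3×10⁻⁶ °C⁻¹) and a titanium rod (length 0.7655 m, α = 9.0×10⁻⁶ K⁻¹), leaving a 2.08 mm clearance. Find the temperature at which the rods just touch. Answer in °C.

α₁L₁ = 4.21024×10⁻⁵ m/K, α₂L₂ = 6.8895×10⁻⁶ m/K → total 4.89919×10⁻⁵ m/K
ΔT = g/(α₁L₁+α₂L₂) = 2.08×10⁻³ / 4.89919×10⁻⁵ = 42.456 K
T = 13.3 + 42.456 = 55.756 °C

T = 55.8 °C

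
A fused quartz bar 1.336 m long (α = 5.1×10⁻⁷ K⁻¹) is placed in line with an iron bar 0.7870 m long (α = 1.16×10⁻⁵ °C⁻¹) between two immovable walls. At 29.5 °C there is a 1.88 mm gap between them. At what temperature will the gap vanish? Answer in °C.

T = 221 °C

Gap closes when ΔL₁ + ΔL₂ = 1.88 mm = 1.88×10⁻³ m
(α₁L₁ + α₂L₂)ΔT = g
α₁L₁ + α₂L₂ = 5.1×10⁻⁷×1.336 + 1.16×10⁻⁵×0.7870 = 9.81056×10⁻⁶ m/K
ΔT = 1.88×10⁻³ / 9.81056×10⁻⁶ = 191.63 K
T = 29.5 + 191.63 = 221.13 °C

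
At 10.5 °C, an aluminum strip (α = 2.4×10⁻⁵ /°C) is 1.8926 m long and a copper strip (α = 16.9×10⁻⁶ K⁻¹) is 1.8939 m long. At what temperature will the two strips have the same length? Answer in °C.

L₁(1 + α₁ΔT) = L₂(1 + α₂ΔT) ⇒ ΔT = (L₂ − L₁)/(α₁L₁ − α₂L₂)
L₂ − L₁ = 1.8939 − 1.8926 = 1.30×10⁻³ m
α₁L₁ − α₂L₂ = 2.4×10⁻⁵×1.8926 − 16.9×10⁻⁶×1.8939 = 1.341549×10⁻⁵ m/K
ΔT = 1.30×10⁻³ / 1.341549×10⁻⁵ = 96.903 K
T = 10.5 + 96.903 = 107.403 °C

T = 107.4 °C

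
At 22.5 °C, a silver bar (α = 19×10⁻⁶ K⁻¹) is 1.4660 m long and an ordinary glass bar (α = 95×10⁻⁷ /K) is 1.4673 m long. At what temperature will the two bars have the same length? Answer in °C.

T = 115.9 °C

L₁(1 + α₁ΔT) = L₂(1 + α₂ΔT) ⇒ ΔT = (L₂ − L₁)/(α₁L₁ − α₂L₂)
L₂ − L₁ = 1.4673 − 1.4660 = 1.30×10⁻³ m
α₁L₁ − α₂L₂ = 19×10⁻⁶×1.4660 − 95×10⁻⁷×1.4673 = 1.391465×10⁻⁵ m/K
ΔT = 1.30×10⁻³ / 1.391465×10⁻⁵ = 93.427 K
T = 22.5 + 93.427 = 115.927 °C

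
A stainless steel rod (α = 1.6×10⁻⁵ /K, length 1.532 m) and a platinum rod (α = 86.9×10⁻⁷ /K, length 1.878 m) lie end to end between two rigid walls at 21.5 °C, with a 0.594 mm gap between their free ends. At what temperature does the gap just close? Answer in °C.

α₁L₁ = 2.4512×10⁻⁵ m/K, α₂L₂ = 1.631982×10⁻⁵ m/K → total 4.083182×10⁻⁵ m/K
ΔT = g/(α₁L₁+α₂L₂) = 5.94×10⁻⁴ / 4.083182×10⁻⁵ = 14.547 K
T = 21.5 + 14.547 = 36.047 °C

T = 36.0 °C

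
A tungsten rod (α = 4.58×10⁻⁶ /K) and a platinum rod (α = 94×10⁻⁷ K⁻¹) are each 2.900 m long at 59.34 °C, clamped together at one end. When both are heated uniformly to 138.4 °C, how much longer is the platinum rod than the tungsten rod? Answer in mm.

1.11 mm

ΔT = 79.06 K
tungsten: ΔL = 4.58×10⁻⁶ × 2.900 m × 79.06 = 1.0501×10⁻³ m = 1.0501 mm
platinum: ΔL = 94×10⁻⁷ × 2.900 m × 79.06 = 2.1552×10⁻³ m = 2.1552 mm
difference = 2.1552 − 1.0501 = 1.1051 mm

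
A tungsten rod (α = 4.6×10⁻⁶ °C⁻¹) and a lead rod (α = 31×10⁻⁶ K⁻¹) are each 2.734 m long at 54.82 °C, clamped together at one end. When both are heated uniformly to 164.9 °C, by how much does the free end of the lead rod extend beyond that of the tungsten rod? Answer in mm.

ΔT = 110.08 K
tungsten: ΔL = 4.6×10⁻⁶ × 2.734 m × 110.08 = 1.3844×10⁻³ m = 1.3844 mm
lead: ΔL = 31×10⁻⁶ × 2.734 m × 110.08 = 9.3297×10⁻³ m = 9.3297 mm
difference = 9.3297 − 1.3844 = 7.9453 mm

7.95 mm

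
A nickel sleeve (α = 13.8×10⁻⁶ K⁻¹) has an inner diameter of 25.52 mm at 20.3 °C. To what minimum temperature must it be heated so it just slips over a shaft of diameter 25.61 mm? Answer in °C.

Required Δd = 25.61 − 25.52 = 0.09 mm
Δd = αd₀ΔT ⇒ ΔT = Δd/(αd₀) = 0.09 / (13.8×10⁻⁶ × 25.52) = 255.55 K
T_min = 20.3 + 255.55 = 275.85 °C

T = 276 °C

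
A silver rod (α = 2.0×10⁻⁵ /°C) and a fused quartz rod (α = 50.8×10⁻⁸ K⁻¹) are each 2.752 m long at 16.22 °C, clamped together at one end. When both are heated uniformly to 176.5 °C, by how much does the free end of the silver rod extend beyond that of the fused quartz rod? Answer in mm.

ΔT = 160.28 K
silver: ΔL = 2.0×10⁻⁵ × 2.752 m × 160.28 = 8.8218×10⁻³ m = 8.8218 mm
fused quartz: ΔL = 50.8×10⁻⁸ × 2.752 m × 160.28 = 2.2407×10⁻⁴ m = 0.22407 mm
difference = 8.8218 − 0.22407 = 8.59773 mm

8.60 mm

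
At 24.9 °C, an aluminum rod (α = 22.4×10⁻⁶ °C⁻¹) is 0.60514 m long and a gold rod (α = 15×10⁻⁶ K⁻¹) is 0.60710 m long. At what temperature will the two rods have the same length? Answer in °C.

T = 465.5 °C

L₁(1 + α₁ΔT) = L₂(1 + α₂ΔT) ⇒ ΔT = (L₂ − L₁)/(α₁L₁ − α₂L₂)
L₂ − L₁ = 0.60710 − 0.60514 = 1.96×10⁻³ m
α₁L₁ − α₂L₂ = 22.4×10⁻⁶×0.60514 − 15×10⁻⁶×0.60710 = 4.448636×10⁻⁶ m/K
ΔT = 1.96×10⁻³ / 4.448636×10⁻⁶ = 440.584 K
T = 24.9 + 440.584 = 465.484 °C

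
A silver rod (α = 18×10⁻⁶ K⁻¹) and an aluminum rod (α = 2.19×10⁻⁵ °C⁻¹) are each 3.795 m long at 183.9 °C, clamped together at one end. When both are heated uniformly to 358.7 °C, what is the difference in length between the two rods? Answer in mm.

2.59 mm

ΔT = 174.8 K
silver: ΔL = 18×10⁻⁶ × 3.795 m × 174.8 = 1.1941×10⁻² m = 11.941 mm
aluminum: ΔL = 2.19×10⁻⁵ × 3.795 m × 174.8 = 1.4528×10⁻² m = 14.528 mm
difference = 14.528 − 11.941 = 2.587 mm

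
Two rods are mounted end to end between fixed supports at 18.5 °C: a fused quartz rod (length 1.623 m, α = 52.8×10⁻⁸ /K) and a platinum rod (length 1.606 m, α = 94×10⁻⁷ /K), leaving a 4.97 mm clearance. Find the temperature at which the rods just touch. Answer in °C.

T = 330 °C

α₁L₁ = 8.56944×10⁻⁷ m/K, α₂L₂ = 1.50964×10⁻⁵ m/K → total 1.5953344×10⁻⁵ m/K
ΔT = g/(α₁L₁+α₂L₂) = 4.97×10⁻³ / 1.5953344×10⁻⁵ = 311.53 K
T = 18.5 + 311.53 = 330.03 °C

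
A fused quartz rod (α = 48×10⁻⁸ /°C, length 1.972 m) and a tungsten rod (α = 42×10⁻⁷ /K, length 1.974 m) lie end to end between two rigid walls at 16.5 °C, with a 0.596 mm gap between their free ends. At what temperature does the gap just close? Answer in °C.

T = 81.0 °C

α₁L₁ = 9.4656×10⁻⁷ m/K, α₂L₂ = 8.2908×10⁻⁶ m/K → total 9.23736×10⁻⁶ m/K
ΔT = g/(α₁L₁+α₂L₂) = 5.96×10⁻⁴ / 9.23736×10⁻⁶ = 64.521 K
T = 16.5 + 64.521 = 81.021 °C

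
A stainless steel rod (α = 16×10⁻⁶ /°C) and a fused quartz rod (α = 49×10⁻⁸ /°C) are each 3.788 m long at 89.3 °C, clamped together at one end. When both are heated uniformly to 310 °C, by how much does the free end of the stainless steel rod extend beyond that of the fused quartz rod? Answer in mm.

ΔT = 220.7 K
stainless steel: ΔL = 16×10⁻⁶ × 3.788 m × 220.7 = 1.3376×10⁻² m = 13.376 mm
fused quartz: ΔL = 49×10⁻⁸ × 3.788 m × 220.7 = 4.0965×10⁻⁴ m = 0.40965 mm
difference = 13.376 − 0.40965 = 12.96635 mm

13.0 mm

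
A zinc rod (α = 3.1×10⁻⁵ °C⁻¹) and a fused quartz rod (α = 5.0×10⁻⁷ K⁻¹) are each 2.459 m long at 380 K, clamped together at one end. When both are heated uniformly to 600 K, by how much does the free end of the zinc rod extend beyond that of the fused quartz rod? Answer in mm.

16.5 mm

ΔT = 220 K
zinc: ΔL = 3.1×10⁻⁵ × 2.459 m × 220 = 1.6770×10⁻² m = 16.770 mm
fused quartz: ΔL = 5.0×10⁻⁷ × 2.459 m × 220 = 2.7049×10⁻⁴ m = 0.27049 mm
difference = 16.770 − 0.27049 = 16.49951 mm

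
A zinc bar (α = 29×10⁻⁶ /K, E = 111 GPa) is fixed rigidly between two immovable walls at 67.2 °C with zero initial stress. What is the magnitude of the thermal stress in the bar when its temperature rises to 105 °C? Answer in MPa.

σ = 122 MPa

Fully constrained: the free strain ε = αΔT is blocked, so σ = Eε = EαΔT.
|ΔT| = 37.8 K
σ = 111×10⁹ × 29×10⁻⁶ × 37.8 = 1.22×10⁸ Pa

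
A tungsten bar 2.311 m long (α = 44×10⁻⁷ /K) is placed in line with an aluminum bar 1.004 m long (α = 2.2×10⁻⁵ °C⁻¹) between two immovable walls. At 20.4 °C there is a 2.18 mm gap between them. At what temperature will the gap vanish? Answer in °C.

T = 88.0 °C

α₁L₁ = 1.01684×10⁻⁵ m/K, α₂L₂ = 2.2088×10⁻⁵ m/K → total 3.22564×10⁻⁵ m/K
ΔT = g/(α₁L₁+α₂L₂) = 2.18×10⁻³ / 3.22564×10⁻⁵ = 67.583 K
T = 20.4 + 67.583 = 87.983 °C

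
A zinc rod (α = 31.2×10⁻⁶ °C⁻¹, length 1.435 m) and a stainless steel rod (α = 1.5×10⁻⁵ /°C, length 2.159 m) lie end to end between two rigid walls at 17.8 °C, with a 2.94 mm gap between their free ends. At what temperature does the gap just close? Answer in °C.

Gap closes when ΔL₁ + ΔL₂ = 2.94 mm = 2.94×10⁻³ m
(α₁L₁ + α₂L₂)ΔT = g
α₁L₁ + α₂L₂ = 31.2×10⁻⁶×1.435 + 1.5×10⁻⁵×2.159 = 7.7157×10⁻⁵ m/K
ΔT = 2.94×10⁻³ / 7.7157×10⁻⁵ = 38.104 K
T = 17.8 + 38.104 = 55.904 °C

T = 55.9 °C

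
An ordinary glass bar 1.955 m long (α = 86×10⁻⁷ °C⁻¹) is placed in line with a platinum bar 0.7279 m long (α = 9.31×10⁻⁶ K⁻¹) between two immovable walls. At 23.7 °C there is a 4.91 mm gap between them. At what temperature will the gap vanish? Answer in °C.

T = 232 °C

α₁L₁ = 1.6813×10⁻⁵ m/K, α₂L₂ = 6.776749×10⁻⁶ m/K → total 2.3589749×10⁻⁵ m/K
ΔT = g/(α₁L₁+α₂L₂) = 4.91×10⁻³ / 2.3589749×10⁻⁵ = 208.14 K
T = 23.7 + 208.14 = 231.84 °C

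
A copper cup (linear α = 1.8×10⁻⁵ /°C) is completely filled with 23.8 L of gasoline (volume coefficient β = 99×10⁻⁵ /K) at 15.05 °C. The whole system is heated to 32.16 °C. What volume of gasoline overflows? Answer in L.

0.381 L

The cup also expands: β_container ≈ 3α = 5.4×10⁻⁵ /K
Net overflow = V₀(β_liq − 3α_cont)ΔT
β − 3α = 9.90×10⁻⁴ − 5.4×10⁻⁵ = 9.36×10⁻⁴ /K; ΔT = 17.11 K
ΔV = 23.8 × 9.36×10⁻⁴ × 17.11 = 0.381 L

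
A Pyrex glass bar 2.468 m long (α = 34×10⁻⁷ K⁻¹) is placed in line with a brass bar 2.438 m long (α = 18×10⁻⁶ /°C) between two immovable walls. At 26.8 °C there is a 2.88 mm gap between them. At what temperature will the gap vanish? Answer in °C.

T = 81.9 °C

α₁L₁ = 8.3912×10⁻⁶ m/K, α₂L₂ = 4.3884×10⁻⁵ m/K → total 5.22752×10⁻⁵ m/K
ΔT = g/(α₁L₁+α₂L₂) = 2.88×10⁻³ / 5.22752×10⁻⁵ = 55.093 K
T = 26.8 + 55.093 = 81.893 °C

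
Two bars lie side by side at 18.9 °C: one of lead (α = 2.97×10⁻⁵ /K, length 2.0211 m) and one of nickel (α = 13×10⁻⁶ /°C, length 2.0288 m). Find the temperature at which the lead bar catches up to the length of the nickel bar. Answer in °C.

T = 247.7 °C

L₁(1 + α₁ΔT) = L₂(1 + α₂ΔT) ⇒ ΔT = (L₂ − L₁)/(α₁L₁ − α₂L₂)
L₂ − L₁ = 2.0288 − 2.0211 = 7.70×10⁻³ m
α₁L₁ − α₂L₂ = 2.97×10⁻⁵×2.0211 − 13×10⁻⁶×2.0288 = 3.365227×10⁻⁵ m/K
ΔT = 7.70×10⁻³ / 3.365227×10⁻⁵ = 228.811 K
T = 18.9 + 228.811 = 247.711 °C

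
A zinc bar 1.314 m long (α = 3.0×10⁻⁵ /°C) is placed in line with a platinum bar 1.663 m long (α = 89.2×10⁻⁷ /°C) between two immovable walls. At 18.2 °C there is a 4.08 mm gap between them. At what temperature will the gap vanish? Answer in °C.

α₁L₁ = 3.942×10⁻⁵ m/K, α₂L₂ = 1.483396×10⁻⁵ m/K → total 5.425396×10⁻⁵ m/K
ΔT = g/(α₁L₁+α₂L₂) = 4.08×10⁻³ / 5.425396×10⁻⁵ = 75.202 K
T = 18.2 + 75.202 = 93.402 °C

T = 93.4 °C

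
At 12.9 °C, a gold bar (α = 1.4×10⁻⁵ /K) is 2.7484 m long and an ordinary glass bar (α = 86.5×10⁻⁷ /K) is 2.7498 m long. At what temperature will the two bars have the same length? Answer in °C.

L₁(1 + α₁ΔT) = L₂(1 + α₂ΔT) ⇒ ΔT = (L₂ − L₁)/(α₁L₁ − α₂L₂)
L₂ − L₁ = 2.7498 − 2.7484 = 1.40×10⁻³ m
α₁L₁ − α₂L₂ = 1.4×10⁻⁵×2.7484 − 86.5×10⁻⁷×2.7498 = 1.469183×10⁻⁵ m/K
ΔT = 1.40×10⁻³ / 1.469183×10⁻⁵ = 95.291 K
T = 12.9 + 95.291 = 108.191 °C

T = 108.2 °C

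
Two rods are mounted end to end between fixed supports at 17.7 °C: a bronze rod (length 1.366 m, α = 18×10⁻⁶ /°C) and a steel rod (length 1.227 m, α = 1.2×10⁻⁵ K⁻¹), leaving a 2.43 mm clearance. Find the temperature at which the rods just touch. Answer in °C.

T = 79.5 °C

Gap closes when ΔL₁ + ΔL₂ = 2.43 mm = 2.43×10⁻³ m
(α₁L₁ + α₂L₂)ΔT = g
α₁L₁ + α₂L₂ = 18×10⁻⁶×1.366 + 1.2×10⁻⁵×1.227 = 3.9312×10⁻⁵ m/K
ΔT = 2.43×10⁻³ / 3.9312×10⁻⁵ = 61.813 K
T = 17.7 + 61.813 = 79.513 °C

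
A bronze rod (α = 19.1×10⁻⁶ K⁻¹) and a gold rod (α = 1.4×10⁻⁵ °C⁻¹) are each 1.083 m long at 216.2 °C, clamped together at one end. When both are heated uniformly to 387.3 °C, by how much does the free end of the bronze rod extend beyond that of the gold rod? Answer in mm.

0.945 mm

ΔT = 171.1 K
bronze: ΔL = 19.1×10⁻⁶ × 1.083 m × 171.1 = 3.5393×10⁻³ m = 3.5393 mm
gold: ΔL = 1.4×10⁻⁵ × 1.083 m × 171.1 = 2.5942×10⁻³ m = 2.5942 mm
difference = 3.5393 − 2.5942 = 0.9451 mm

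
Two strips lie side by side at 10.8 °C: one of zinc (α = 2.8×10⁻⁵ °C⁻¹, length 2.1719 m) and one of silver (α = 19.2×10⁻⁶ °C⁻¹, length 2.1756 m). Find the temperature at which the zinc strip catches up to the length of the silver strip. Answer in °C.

L₁(1 + α₁ΔT) = L₂(1 + α₂ΔT) ⇒ ΔT = (L₂ − L₁)/(α₁L₁ − α₂L₂)
L₂ − L₁ = 2.1756 − 2.1719 = 3.70×10⁻³ m
α₁L₁ − α₂L₂ = 2.8×10⁻⁵×2.1719 − 19.2×10⁻⁶×2.1756 = 1.904168×10⁻⁵ m/K
ΔT = 3.70×10⁻³ / 1.904168×10⁻⁵ = 194.311 K
T = 10.8 + 194.311 = 205.111 °C

T = 205.1 °C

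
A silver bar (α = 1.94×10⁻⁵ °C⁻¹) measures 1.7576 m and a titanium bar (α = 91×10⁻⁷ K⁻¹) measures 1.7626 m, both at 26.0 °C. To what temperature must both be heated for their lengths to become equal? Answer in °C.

T = 302.9 °C

L₁(1 + α₁ΔT) = L₂(1 + α₂ΔT) ⇒ ΔT = (L₂ − L₁)/(α₁L₁ − α₂L₂)
L₂ − L₁ = 1.7626 − 1.7576 = 5.00×10⁻³ m
α₁L₁ − α₂L₂ = 1.94×10⁻⁵×1.7576 − 91×10⁻⁷×1.7626 = 1.805778×10⁻⁵ m/K
ΔT = 5.00×10⁻³ / 1.805778×10⁻⁵ = 276.889 K
T = 26.0 + 276.889 = 302.889 °C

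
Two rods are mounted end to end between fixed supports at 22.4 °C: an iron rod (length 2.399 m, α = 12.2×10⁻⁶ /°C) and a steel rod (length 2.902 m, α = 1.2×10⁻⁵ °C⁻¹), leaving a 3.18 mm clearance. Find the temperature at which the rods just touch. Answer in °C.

Gap closes when ΔL₁ + ΔL₂ = 3.18 mm = 3.18×10⁻³ m
(α₁L₁ + α₂L₂)ΔT = g
α₁L₁ + α₂L₂ = 12.2×10⁻⁶×2.399 + 1.2×10⁻⁵×2.902 = 6.40918×10⁻⁵ m/K
ΔT = 3.18×10⁻³ / 6.40918×10⁻⁵ = 49.616 K
T = 22.4 + 49.616 = 72.016 °C

T = 72.0 °C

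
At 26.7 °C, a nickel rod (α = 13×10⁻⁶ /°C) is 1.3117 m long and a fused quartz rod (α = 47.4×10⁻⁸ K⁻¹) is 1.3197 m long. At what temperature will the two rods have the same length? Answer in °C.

L₁(1 + α₁ΔT) = L₂(1 + α₂ΔT) ⇒ ΔT = (L₂ − L₁)/(α₁L₁ − α₂L₂)
L₂ − L₁ = 1.3197 − 1.3117 = 8.00×10⁻³ m
α₁L₁ − α₂L₂ = 13×10⁻⁶×1.3117 − 47.4×10⁻⁸×1.3197 = 1.64265622×10⁻⁵ m/K
ΔT = 8.00×10⁻³ / 1.64265622×10⁻⁵ = 487.016 K
T = 26.7 + 487.016 = 513.716 °C

T = 513.7 °C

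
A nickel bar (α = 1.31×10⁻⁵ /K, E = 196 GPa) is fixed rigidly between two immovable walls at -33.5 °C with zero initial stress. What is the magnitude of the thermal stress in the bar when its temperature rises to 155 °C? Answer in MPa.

σ = 484 MPa

Fully constrained: the free strain ε = αΔT is blocked, so σ = Eε = EαΔT.
|ΔT| = 188.5 K
σ = 196×10⁹ × 1.31×10⁻⁵ × 188.5 = 4.84×10⁸ Pa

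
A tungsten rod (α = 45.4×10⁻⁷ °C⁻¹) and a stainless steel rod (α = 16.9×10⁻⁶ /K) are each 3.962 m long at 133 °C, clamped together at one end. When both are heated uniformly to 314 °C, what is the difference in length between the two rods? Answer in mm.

ΔT = 181 K
tungsten: ΔL = 45.4×10⁻⁷ × 3.962 m × 181 = 3.2557×10⁻³ m = 3.2557 mm
stainless steel: ΔL = 16.9×10⁻⁶ × 3.962 m × 181 = 1.2119×10⁻² m = 12.119 mm
difference = 12.119 − 3.2557 = 8.8633 mm

8.86 mm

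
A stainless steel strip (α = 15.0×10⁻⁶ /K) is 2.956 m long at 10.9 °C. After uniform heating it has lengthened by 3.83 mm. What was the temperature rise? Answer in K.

ΔT = 86.4 K

ΔL = αL₀ΔT ⇒ ΔT = ΔL / (αL₀)
ΔT = 3.83×10⁻³ m / (15.0×10⁻⁶ × 2.956 m) = 86.378 K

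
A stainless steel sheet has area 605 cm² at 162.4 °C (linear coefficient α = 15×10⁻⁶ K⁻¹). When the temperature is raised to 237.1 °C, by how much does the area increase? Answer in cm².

ΔA = 1.36 cm²

Area coefficient ≈ 2α; |ΔT| = 74.7 K
ΔA = 2αA₀ΔT = 2(15×10⁻⁶)(605)(74.7) = 1.36 cm²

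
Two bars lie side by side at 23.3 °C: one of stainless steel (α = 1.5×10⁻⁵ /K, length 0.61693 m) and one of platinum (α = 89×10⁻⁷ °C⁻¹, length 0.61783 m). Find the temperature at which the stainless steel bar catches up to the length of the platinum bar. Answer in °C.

T = 263.0 °C

L₁(1 + α₁ΔT) = L₂(1 + α₂ΔT) ⇒ ΔT = (L₂ − L₁)/(α₁L₁ − α₂L₂)
L₂ − L₁ = 0.61783 − 0.61693 = 9.00×10⁻⁴ m
α₁L₁ − α₂L₂ = 1.5×10⁻⁵×0.61693 − 89×10⁻⁷×0.61783 = 3.755263×10⁻⁶ m/K
ΔT = 9.00×10⁻⁴ / 3.755263×10⁻⁶ = 239.664 K
T = 23.3 + 239.664 = 262.964 °C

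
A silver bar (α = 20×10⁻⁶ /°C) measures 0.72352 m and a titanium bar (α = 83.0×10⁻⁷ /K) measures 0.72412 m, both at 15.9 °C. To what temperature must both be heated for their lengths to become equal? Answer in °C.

T = 86.82 °C

L₁(1 + α₁ΔT) = L₂(1 + α₂ΔT) ⇒ ΔT = (L₂ − L₁)/(α₁L₁ − α₂L₂)
L₂ − L₁ = 0.72412 − 0.72352 = 6.00×10⁻⁴ m
α₁L₁ − α₂L₂ = 20×10⁻⁶×0.72352 − 83.0×10⁻⁷×0.72412 = 8.460204×10⁻⁶ m/K
ΔT = 6.00×10⁻⁴ / 8.460204×10⁻⁶ = 70.9203 K
T = 15.9 + 70.9203 = 86.8203 °C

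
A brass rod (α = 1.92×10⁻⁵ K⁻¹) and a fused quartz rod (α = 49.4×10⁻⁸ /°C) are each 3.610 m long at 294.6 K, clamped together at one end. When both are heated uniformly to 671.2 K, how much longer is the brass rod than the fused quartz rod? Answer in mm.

25.4 mm

ΔT = 376.6 K
brass: ΔL = 1.92×10⁻⁵ × 3.610 m × 376.6 = 2.6103×10⁻² m = 26.103 mm
fused quartz: ΔL = 49.4×10⁻⁸ × 3.610 m × 376.6 = 6.7161×10⁻⁴ m = 0.67161 mm
difference = 26.103 − 0.67161 = 25.43139 mm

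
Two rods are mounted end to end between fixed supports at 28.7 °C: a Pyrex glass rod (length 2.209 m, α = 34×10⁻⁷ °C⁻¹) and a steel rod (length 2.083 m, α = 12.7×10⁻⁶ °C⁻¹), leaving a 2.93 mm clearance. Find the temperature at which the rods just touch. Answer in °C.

α₁L₁ = 7.5106×10⁻⁶ m/K, α₂L₂ = 2.64541×10⁻⁵ m/K → total 3.39647×10⁻⁵ m/K
ΔT = g/(α₁L₁+α₂L₂) = 2.93×10⁻³ / 3.39647×10⁻⁵ = 86.27 K
T = 28.7 + 86.27 = 114.97 °C

T = 115 °C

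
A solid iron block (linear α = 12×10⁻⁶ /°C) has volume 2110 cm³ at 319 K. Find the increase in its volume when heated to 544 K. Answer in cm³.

ΔV = 17.1 cm³

Isotropic solid: β ≈ 3α = 3.6×10⁻⁵ /K; ΔT = 225 K
ΔV = 3αV₀ΔT = 3(12×10⁻⁶)(2110)(225) = 17.1 cm³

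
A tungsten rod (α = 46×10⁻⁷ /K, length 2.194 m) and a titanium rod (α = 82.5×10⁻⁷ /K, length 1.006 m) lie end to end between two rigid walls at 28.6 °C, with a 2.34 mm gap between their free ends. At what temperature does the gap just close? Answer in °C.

α₁L₁ = 1.00924×10⁻⁵ m/K, α₂L₂ = 8.2995×10⁻⁶ m/K → total 1.83919×10⁻⁵ m/K
ΔT = g/(α₁L₁+α₂L₂) = 2.34×10⁻³ / 1.83919×10⁻⁵ = 127.23 K
T = 28.6 + 127.23 = 155.83 °C

T = 156 °C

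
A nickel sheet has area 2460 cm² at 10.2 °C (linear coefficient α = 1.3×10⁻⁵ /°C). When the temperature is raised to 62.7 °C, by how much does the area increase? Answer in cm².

ΔA = 3.36 cm²

Area coefficient ≈ 2α; |ΔT| = 52.5 K
ΔA = 2αA₀ΔT = 2(1.3×10⁻⁵)(2460)(52.5) = 3.36 cm²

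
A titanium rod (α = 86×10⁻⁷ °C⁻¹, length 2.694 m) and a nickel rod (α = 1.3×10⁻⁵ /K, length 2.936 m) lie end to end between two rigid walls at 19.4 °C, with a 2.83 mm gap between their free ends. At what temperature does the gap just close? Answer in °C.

α₁L₁ = 2.31684×10⁻⁵ m/K, α₂L₂ = 3.8168×10⁻⁵ m/K → total 6.13364×10⁻⁵ m/K
ΔT = g/(α₁L₁+α₂L₂) = 2.83×10⁻³ / 6.13364×10⁻⁵ = 46.139 K
T = 19.4 + 46.139 = 65.539 °C

T = 65.5 °C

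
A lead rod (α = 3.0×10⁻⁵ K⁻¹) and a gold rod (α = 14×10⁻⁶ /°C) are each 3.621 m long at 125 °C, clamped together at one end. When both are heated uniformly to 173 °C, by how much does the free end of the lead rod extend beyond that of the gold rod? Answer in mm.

2.78 mm

ΔT = 48 K
lead: ΔL = 3.0×10⁻⁵ × 3.621 m × 48 = 5.2142×10⁻³ m = 5.2142 mm
gold: ΔL = 14×10⁻⁶ × 3.621 m × 48 = 2.4333×10⁻³ m = 2.4333 mm
difference = 5.2142 − 2.4333 = 2.7809 mm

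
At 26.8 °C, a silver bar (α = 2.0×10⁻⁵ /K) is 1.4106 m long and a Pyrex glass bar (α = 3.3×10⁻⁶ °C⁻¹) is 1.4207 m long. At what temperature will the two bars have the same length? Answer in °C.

T = 456.2 °C

L₁(1 + α₁ΔT) = L₂(1 + α₂ΔT) ⇒ ΔT = (L₂ − L₁)/(α₁L₁ − α₂L₂)
L₂ − L₁ = 1.4207 − 1.4106 = 1.01×10⁻² m
α₁L₁ − α₂L₂ = 2.0×10⁻⁵×1.4106 − 3.3×10⁻⁶×1.4207 = 2.352369×10⁻⁵ m/K
ΔT = 1.01×10⁻² / 2.352369×10⁻⁵ = 429.354 K
T = 26.8 + 429.354 = 456.154 °C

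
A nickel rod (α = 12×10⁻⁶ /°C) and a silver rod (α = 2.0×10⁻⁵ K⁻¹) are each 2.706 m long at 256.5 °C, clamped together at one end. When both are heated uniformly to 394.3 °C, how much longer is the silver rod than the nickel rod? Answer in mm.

ΔT = 137.8 K
nickel: ΔL = 12×10⁻⁶ × 2.706 m × 137.8 = 4.4746×10⁻³ m = 4.4746 mm
silver: ΔL = 2.0×10⁻⁵ × 2.706 m × 137.8 = 7.4577×10⁻³ m = 7.4577 mm
difference = 7.4577 − 4.4746 = 2.9831 mm

2.98 mm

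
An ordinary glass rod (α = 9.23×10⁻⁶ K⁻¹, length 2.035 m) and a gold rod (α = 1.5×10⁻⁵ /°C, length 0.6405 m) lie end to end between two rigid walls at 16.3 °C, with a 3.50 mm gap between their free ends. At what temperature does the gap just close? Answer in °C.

T = 140 °C

α₁L₁ = 1.878305×10⁻⁵ m/K, α₂L₂ = 9.6075×10⁻⁶ m/K → total 2.839055×10⁻⁵ m/K
ΔT = g/(α₁L₁+α₂L₂) = 3.50×10⁻³ / 2.839055×10⁻⁵ = 123.28 K
T = 16.3 + 123.28 = 139.58 °C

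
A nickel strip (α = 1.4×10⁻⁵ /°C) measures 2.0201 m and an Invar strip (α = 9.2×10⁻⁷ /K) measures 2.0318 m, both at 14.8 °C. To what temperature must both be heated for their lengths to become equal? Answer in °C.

Equal length when α₁L₁ΔT − α₂L₂ΔT = L₂ − L₁ = 1.17×10⁻² m
α₁L₁ = 2.82814×10⁻⁵, α₂L₂ = 1.869256×10⁻⁶ → Δ(αL) = 2.6412144×10⁻⁵ m/K
ΔT = 1.17×10⁻² / 2.6412144×10⁻⁵ = 442.978 K, so T = 14.8 + 442.978 = 457.778 °C

T = 457.8 °C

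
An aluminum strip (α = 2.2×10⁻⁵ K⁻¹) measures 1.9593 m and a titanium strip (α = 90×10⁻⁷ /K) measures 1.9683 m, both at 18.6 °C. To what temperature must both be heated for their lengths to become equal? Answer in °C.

Equal length when α₁L₁ΔT − α₂L₂ΔT = L₂ − L₁ = 9.00×10⁻³ m
α₁L₁ = 4.31046×10⁻⁵, α₂L₂ = 1.77147×10⁻⁵ → Δ(αL) = 2.53899×10⁻⁵ m/K
ΔT = 9.00×10⁻³ / 2.53899×10⁻⁵ = 354.472 K, so T = 18.6 + 354.472 = 373.072 °C

T = 373.1 °C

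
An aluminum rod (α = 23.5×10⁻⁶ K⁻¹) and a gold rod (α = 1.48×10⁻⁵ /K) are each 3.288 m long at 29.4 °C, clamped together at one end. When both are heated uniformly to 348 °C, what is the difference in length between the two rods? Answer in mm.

9.11 mm

ΔT = 318.6 K
aluminum: ΔL = 23.5×10⁻⁶ × 3.288 m × 318.6 = 2.4618×10⁻² m = 24.618 mm
gold: ΔL = 1.48×10⁻⁵ × 3.288 m × 318.6 = 1.5504×10⁻² m = 15.504 mm
difference = 24.618 − 15.504 = 9.114 mm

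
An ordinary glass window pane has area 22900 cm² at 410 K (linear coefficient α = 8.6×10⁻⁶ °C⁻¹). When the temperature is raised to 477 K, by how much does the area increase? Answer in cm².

ΔA = 26.4 cm²

Area coefficient ≈ 2α; |ΔT| = 67 K
ΔA = 2αA₀ΔT = 2(8.6×10⁻⁶)(22900)(67) = 26.4 cm²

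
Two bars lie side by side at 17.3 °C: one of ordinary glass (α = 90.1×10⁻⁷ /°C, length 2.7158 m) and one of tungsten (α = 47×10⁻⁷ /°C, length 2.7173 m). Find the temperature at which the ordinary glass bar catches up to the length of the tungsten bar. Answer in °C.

Equal length when α₁L₁ΔT − α₂L₂ΔT = L₂ − L₁ = 1.50×10⁻³ m
α₁L₁ = 2.4469358×10⁻⁵, α₂L₂ = 1.277131×10⁻⁵ → Δ(αL) = 1.1698048×10⁻⁵ m/K
ΔT = 1.50×10⁻³ / 1.1698048×10⁻⁵ = 128.227 K, so T = 17.3 + 128.227 = 145.527 °C

T = 145.5 °C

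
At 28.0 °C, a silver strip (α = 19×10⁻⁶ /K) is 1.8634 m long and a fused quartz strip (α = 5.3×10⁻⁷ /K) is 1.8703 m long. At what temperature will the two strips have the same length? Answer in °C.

L₁(1 + α₁ΔT) = L₂(1 + α₂ΔT) ⇒ ΔT = (L₂ − L₁)/(α₁L₁ − α₂L₂)
L₂ − L₁ = 1.8703 − 1.8634 = 6.90×10⁻³ m
α₁L₁ − α₂L₂ = 19×10⁻⁶×1.8634 − 5.3×10⁻⁷×1.8703 = 3.4413341×10⁻⁵ m/K
ΔT = 6.90×10⁻³ / 3.4413341×10⁻⁵ = 200.504 K
T = 28.0 + 200.504 = 228.504 °C

T = 228.5 °C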